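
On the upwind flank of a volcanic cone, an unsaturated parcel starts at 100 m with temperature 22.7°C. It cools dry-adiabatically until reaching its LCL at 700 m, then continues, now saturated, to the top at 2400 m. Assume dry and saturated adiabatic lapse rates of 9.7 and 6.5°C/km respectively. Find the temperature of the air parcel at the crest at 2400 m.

From 100 m to 700 m (dry): cools by 9.7 × 0.6 = 5.82°C, giving 16.88°C.
From 700 m to 2400 m (saturated): cools by 6.5 × 1.7 = 11.05°C, giving 5.83°C.

5.83°C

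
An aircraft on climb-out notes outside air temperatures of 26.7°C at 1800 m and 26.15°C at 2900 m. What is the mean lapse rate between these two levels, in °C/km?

0.5°C/km

Γ = −ΔT/Δz = (26.7 − 26.15) / (2900 − 1800) m
  = 0.55°C / 1.1 km = 0.5°C/km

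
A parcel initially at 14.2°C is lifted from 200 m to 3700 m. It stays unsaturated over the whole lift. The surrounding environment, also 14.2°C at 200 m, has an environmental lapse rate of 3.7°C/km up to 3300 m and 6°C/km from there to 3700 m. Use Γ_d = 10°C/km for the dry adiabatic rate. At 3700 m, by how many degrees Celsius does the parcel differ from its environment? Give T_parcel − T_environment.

-21.13°C (parcel cooler than environment)

Parcel:
  200–3700 m, dry: Δz = 3.5 km ⇒ ΔT = -35°C; T = -20.8°C
Environment:
  200–3300 m, environment, lower layer: Δz = 3.1 km ⇒ ΔT = -11.47°C; T = 2.73°C
  3300–3700 m, environment, upper layer: Δz = 0.4 km ⇒ ΔT = -2.4°C; T = 0.33°C
T_parcel − T_env = -20.8 − 0.33 = -21.13°C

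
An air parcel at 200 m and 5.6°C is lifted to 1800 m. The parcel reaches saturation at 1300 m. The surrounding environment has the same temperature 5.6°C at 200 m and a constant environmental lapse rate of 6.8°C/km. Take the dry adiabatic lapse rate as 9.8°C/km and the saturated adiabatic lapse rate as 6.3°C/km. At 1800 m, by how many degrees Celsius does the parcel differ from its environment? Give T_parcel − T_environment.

-3.05°C (parcel cooler than environment)

Parcel:
  200–1300 m, dry: Δz = 1.1 km ⇒ ΔT = -10.78°C; T = -5.18°C
  1300–1800 m, saturated: Δz = 0.5 km ⇒ ΔT = -3.15°C; T = -8.33°C
Environment:
  200–1800 m, environment: Δz = 1.6 km ⇒ ΔT = -10.88°C; T = -5.28°C
T_parcel − T_env = -8.33 − (-5.28) = -3.05°C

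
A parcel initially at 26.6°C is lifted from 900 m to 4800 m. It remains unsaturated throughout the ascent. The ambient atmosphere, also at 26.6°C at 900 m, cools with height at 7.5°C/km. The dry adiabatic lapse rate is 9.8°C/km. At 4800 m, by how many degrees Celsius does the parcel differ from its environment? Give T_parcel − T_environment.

-8.97°C (parcel cooler than environment)

Parcel:
  900 → 4800 m (dry, 9.8°C/km): ΔT = -9.8 × 3.9 = -38.22°C → T = -11.62°C
Environment:
  900 → 4800 m (environment, 7.5°C/km): ΔT = -7.5 × 3.9 = -29.25°C → T = -2.65°C
T_parcel − T_env = -11.62 − (-2.65) = -8.97°C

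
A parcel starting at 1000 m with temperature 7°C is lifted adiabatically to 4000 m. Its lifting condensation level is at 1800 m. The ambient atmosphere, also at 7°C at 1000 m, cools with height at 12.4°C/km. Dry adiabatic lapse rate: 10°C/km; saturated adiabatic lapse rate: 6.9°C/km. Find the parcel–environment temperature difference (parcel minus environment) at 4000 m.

Parcel:
  1000 → 1800 m (dry, 10°C/km): ΔT = -10 × 0.8 = -8°C → T = -1°C
  1800 → 4000 m (saturated, 6.9°C/km): ΔT = -6.9 × 2.2 = -15.18°C → T = -16.18°C
Environment:
  1000 → 4000 m (environment, 12.4°C/km): ΔT = -12.4 × 3 = -37.2°C → T = -30.2°C
T_parcel − T_env = -16.18 − (-30.2) = +14.02°C

+14.02°C (parcel warmer than environment)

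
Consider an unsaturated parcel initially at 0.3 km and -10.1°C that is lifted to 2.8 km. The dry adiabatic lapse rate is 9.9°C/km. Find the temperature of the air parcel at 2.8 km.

-34.85°C

300 → 2800 m (dry adiabatic, 9.9°C/km): ΔT = -9.9 × 2.5 = -24.75°C → T = -34.85°C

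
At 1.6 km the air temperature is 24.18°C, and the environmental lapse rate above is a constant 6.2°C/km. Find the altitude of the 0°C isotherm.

Height above start = (24.18 − 0) / 6.2 = 3.9 km
Altitude = 1600 m + 3900 m = 5500 m

5.5 km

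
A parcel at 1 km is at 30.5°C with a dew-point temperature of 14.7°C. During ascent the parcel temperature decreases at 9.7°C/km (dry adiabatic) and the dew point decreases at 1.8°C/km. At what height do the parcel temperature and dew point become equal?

T and T_d converge at 9.7 − 1.8 = 7.9°C per km
Height above start = (30.5 − 14.7) / 7.9 = 2 km
LCL altitude = 1000 m + 2000 m = 3000 m

3 km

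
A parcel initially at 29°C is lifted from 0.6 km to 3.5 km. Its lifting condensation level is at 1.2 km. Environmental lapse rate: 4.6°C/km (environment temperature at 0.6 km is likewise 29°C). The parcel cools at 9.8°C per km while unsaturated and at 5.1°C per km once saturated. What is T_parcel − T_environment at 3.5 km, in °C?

Parcel:
  Dry to 1200 m: -9.8 × 0.6 km = -5.88°C, so T = 23.12°C.
  Saturated to 3500 m: -5.1 × 2.3 km = -11.73°C, so T = 11.39°C.
Environment:
  Environment to 3500 m: -4.6 × 2.9 km = -13.34°C, so T = 15.66°C.
T_parcel − T_env = 11.39 − 15.66 = -4.27°C

-4.27°C (parcel cooler than environment)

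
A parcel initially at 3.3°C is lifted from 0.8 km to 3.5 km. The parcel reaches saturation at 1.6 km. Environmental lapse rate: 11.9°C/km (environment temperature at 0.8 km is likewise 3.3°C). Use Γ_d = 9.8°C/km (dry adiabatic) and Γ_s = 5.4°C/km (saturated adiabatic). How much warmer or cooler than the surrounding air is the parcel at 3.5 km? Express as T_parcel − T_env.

+14.03°C (parcel warmer than environment)

Parcel:
  800 → 1600 m (dry, 9.8°C/km): ΔT = -9.8 × 0.8 = -7.84°C → T = -4.54°C
  1600 → 3500 m (saturated, 5.4°C/km): ΔT = -5.4 × 1.9 = -10.26°C → T = -14.8°C
Environment:
  800 → 3500 m (environment, 11.9°C/km): ΔT = -11.9 × 2.7 = -32.13°C → T = -28.83°C
T_parcel − T_env = -14.8 − (-28.83) = +14.03°C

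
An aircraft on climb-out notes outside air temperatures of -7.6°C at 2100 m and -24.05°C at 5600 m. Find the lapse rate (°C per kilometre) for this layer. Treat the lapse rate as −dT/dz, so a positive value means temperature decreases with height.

Γ = −ΔT/Δz = (-7.6 − (-24.05)) / (5600 − 2100) m
  = 16.45°C / 3.5 km = 4.7°C/km

4.7°C/km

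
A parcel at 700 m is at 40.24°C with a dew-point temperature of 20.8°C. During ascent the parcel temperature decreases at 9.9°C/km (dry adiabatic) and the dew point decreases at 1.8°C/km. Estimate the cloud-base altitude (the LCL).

T and T_d converge at 9.9 − 1.8 = 8.1°C per km
Height above start = (40.24 − 20.8) / 8.1 = 2.4 km
LCL altitude = 700 m + 2400 m = 3100 m

3100 m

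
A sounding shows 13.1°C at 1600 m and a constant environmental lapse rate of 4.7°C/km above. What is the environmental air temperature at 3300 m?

From 1600 m to 3300 m (environmental): cools by 4.7 × 1.7 = 7.99°C, giving 5.11°C.

5.11°C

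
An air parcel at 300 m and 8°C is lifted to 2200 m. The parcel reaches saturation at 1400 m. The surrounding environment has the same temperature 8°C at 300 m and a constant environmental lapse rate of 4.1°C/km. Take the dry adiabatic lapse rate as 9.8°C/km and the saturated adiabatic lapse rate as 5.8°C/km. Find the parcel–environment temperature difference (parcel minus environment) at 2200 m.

Parcel:
  300–1400 m, dry: Δz = 1.1 km ⇒ ΔT = -10.78°C; T = -2.78°C
  1400–2200 m, saturated: Δz = 0.8 km ⇒ ΔT = -4.64°C; T = -7.42°C
Environment:
  300–2200 m, environment: Δz = 1.9 km ⇒ ΔT = -7.79°C; T = 0.21°C
T_parcel − T_env = -7.42 − 0.21 = -7.63°C

-7.63°C (parcel cooler than environment)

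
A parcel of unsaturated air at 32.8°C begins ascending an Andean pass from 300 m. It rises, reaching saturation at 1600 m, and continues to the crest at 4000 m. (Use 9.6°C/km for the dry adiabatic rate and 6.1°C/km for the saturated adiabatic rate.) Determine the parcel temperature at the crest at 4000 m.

5.68°C

300–1600 m, dry: Δz = 1.3 km ⇒ ΔT = -12.48°C; T = 20.32°C
1600–4000 m, saturated: Δz = 2.4 km ⇒ ΔT = -14.64°C; T = 5.68°C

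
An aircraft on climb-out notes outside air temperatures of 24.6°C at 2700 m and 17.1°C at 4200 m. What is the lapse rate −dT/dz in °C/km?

5°C/km

Γ = −ΔT/Δz = (24.6 − 17.1) / (4200 − 2700) m
  = 7.5°C / 1.5 km = 5°C/km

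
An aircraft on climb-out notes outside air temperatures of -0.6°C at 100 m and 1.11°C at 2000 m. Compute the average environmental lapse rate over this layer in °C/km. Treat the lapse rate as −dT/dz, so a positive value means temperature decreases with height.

-0.9°C/km

Γ = −ΔT/Δz = (-0.6 − 1.11) / (2000 − 100) m
  = -1.71°C / 1.9 km = -0.9°C/km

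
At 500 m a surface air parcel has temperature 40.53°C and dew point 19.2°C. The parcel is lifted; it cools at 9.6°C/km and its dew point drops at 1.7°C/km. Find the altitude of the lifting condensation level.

T and T_d converge at 9.6 − 1.7 = 7.9°C per km
Height above start = (40.53 − 19.2) / 7.9 = 2.7 km
LCL altitude = 500 m + 2700 m = 3200 m

3200 m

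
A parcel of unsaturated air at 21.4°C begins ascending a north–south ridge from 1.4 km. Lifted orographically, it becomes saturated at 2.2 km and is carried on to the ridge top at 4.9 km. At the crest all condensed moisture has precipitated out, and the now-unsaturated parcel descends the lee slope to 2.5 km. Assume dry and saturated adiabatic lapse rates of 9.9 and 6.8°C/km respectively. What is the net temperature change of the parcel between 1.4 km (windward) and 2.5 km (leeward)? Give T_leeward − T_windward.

-2.52°C

Dry to 2200 m: -9.9 × 0.8 km = -7.92°C, so T = 13.48°C.
Saturated to 4900 m: -6.8 × 2.7 km = -18.36°C, so T = -4.88°C.
Dry descent to 2500 m: +9.9 × 2.4 km = +23.76°C, so T = 18.88°C.
Net change vs windward start: 18.88 − 21.4 = -2.52°C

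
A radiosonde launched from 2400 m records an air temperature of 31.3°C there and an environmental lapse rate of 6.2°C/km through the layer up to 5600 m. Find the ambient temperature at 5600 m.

2400–5600 m, environmental: Δz = 3.2 km ⇒ ΔT = -19.84°C; T = 11.46°C

11.46°C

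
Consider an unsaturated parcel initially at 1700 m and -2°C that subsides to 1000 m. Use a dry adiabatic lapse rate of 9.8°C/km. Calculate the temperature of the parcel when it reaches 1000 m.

4.86°C

From 1700 m to 1000 m (dry adiabatic): warms by 9.8 × 0.7 = 6.86°C, giving 4.86°C.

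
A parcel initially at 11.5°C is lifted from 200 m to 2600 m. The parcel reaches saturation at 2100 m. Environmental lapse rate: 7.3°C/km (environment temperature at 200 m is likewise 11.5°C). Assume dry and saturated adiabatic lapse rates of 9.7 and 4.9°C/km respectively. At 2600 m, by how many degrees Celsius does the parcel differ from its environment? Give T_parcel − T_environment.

Parcel:
  200 → 2100 m (dry, 9.7°C/km): ΔT = -9.7 × 1.9 = -18.43°C → T = -6.93°C
  2100 → 2600 m (saturated, 4.9°C/km): ΔT = -4.9 × 0.5 = -2.45°C → T = -9.38°C
Environment:
  200 → 2600 m (environment, 7.3°C/km): ΔT = -7.3 × 2.4 = -17.52°C → T = -6.02°C
T_parcel − T_env = -9.38 − (-6.02) = -3.36°C

-3.36°C (parcel cooler than environment)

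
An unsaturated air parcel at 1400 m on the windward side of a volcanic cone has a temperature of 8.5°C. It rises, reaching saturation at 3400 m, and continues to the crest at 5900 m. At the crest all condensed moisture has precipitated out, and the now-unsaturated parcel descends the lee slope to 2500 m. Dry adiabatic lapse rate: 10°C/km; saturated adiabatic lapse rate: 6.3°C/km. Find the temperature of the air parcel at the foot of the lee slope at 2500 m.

Dry to 3400 m: -10 × 2 km = -20°C, so T = -11.5°C.
Saturated to 5900 m: -6.3 × 2.5 km = -15.75°C, so T = -27.25°C.
Dry descent to 2500 m: +10 × 3.4 km = +34°C, so T = 6.75°C.

6.75°C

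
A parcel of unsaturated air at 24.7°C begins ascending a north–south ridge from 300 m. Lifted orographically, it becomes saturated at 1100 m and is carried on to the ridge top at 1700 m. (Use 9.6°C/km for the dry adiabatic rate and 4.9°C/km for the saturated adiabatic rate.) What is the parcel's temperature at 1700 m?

Dry to 1100 m: -9.6 × 0.8 km = -7.68°C, so T = 17.02°C.
Saturated to 1700 m: -4.9 × 0.6 km = -2.94°C, so T = 14.08°C.

14.08°C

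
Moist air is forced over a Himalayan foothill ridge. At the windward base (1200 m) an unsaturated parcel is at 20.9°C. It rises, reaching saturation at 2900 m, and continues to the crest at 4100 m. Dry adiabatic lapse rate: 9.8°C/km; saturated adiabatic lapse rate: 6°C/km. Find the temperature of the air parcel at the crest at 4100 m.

1200 → 2900 m (dry, 9.8°C/km): ΔT = -9.8 × 1.7 = -16.66°C → T = 4.24°C
2900 → 4100 m (saturated, 6°C/km): ΔT = -6 × 1.2 = -7.2°C → T = -2.96°C

-2.96°C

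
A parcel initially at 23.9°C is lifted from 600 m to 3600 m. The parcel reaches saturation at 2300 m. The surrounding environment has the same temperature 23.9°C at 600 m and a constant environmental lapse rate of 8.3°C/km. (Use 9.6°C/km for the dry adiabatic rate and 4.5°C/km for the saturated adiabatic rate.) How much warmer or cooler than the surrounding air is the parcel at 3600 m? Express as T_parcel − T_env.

+2.73°C (parcel warmer than environment)

Parcel:
  Dry to 2300 m: -9.6 × 1.7 km = -16.32°C, so T = 7.58°C.
  Saturated to 3600 m: -4.5 × 1.3 km = -5.85°C, so T = 1.73°C.
Environment:
  Environment to 3600 m: -8.3 × 3 km = -24.9°C, so T = -1°C.
T_parcel − T_env = 1.73 − (-1) = +2.73°C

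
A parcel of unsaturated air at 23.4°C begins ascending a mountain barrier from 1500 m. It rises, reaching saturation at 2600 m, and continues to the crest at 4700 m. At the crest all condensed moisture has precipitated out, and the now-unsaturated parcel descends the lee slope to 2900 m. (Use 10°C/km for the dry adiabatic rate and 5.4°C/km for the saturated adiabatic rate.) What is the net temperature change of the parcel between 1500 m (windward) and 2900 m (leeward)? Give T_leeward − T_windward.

From 1500 m to 2600 m (dry): cools by 10 × 1.1 = 11°C, giving 12.4°C.
From 2600 m to 4700 m (saturated): cools by 5.4 × 2.1 = 11.34°C, giving 1.06°C.
From 4700 m to 2900 m (dry descent): warms by 10 × 1.8 = 18°C, giving 19.06°C.
Net change vs windward start: 19.06 − 23.4 = -4.34°C

-4.34°C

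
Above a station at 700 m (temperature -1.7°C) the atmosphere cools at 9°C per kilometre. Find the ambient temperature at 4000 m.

-31.4°C

Environmental to 4000 m: -9 × 3.3 km = -29.7°C, so T = -31.4°C.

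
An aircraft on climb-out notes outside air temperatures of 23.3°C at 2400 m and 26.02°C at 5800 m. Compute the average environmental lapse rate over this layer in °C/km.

-0.8°C/km

Γ = −ΔT/Δz = (23.3 − 26.02) / (5800 − 2400) m
  = -2.72°C / 3.4 km = -0.8°C/km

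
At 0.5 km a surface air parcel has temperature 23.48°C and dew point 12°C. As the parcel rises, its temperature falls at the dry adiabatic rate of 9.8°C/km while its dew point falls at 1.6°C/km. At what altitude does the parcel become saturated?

1.9 km

T and T_d converge at 9.8 − 1.6 = 8.2°C per km
Height above start = (23.48 − 12) / 8.2 = 1.4 km
LCL altitude = 500 m + 1400 m = 1900 m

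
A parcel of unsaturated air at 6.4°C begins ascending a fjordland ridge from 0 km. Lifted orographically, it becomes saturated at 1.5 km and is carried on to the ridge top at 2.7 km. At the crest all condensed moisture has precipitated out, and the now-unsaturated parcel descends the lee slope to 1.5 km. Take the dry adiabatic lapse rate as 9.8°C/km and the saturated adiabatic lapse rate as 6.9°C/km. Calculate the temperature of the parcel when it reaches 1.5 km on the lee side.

Dry to 1500 m: -9.8 × 1.5 km = -14.7°C, so T = -8.3°C.
Saturated to 2700 m: -6.9 × 1.2 km = -8.28°C, so T = -16.58°C.
Dry descent to 1500 m: +9.8 × 1.2 km = +11.76°C, so T = -4.82°C.

-4.82°C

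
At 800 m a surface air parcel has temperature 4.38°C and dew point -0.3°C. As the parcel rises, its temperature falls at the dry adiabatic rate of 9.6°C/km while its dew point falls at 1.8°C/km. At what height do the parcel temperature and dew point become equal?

1400 m

T and T_d converge at 9.6 − 1.8 = 7.8°C per km
Height above start = (4.38 − (-0.3)) / 7.8 = 0.6 km
LCL altitude = 800 m + 600 m = 1400 m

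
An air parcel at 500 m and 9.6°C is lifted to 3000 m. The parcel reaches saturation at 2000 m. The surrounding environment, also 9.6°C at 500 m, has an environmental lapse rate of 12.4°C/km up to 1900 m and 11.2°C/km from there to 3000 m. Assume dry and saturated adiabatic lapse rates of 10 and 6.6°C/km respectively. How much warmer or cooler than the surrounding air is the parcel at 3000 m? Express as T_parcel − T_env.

+8.08°C (parcel warmer than environment)

Parcel:
  500 → 2000 m (dry, 10°C/km): ΔT = -10 × 1.5 = -15°C → T = -5.4°C
  2000 → 3000 m (saturated, 6.6°C/km): ΔT = -6.6 × 1 = -6.6°C → T = -12°C
Environment:
  500 → 1900 m (environment, lower layer, 12.4°C/km): ΔT = -12.4 × 1.4 = -17.36°C → T = -7.76°C
  1900 → 3000 m (environment, upper layer, 11.2°C/km): ΔT = -11.2 × 1.1 = -12.32°C → T = -20.08°C
T_parcel − T_env = -12 − (-20.08) = +8.08°C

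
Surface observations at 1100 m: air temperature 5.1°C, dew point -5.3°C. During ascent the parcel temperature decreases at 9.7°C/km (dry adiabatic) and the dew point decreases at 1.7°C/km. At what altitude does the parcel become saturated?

2400 m

T and T_d converge at 9.7 − 1.7 = 8°C per km
Height above start = (5.1 − (-5.3)) / 8 = 1.3 km
LCL altitude = 1100 m + 1300 m = 2400 m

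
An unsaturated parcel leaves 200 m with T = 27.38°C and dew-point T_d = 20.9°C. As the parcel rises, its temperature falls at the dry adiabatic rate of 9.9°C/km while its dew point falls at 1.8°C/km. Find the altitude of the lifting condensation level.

T and T_d converge at 9.9 − 1.8 = 8.1°C per km
Height above start = (27.38 − 20.9) / 8.1 = 0.8 km
LCL altitude = 200 m + 800 m = 1000 m

1000 m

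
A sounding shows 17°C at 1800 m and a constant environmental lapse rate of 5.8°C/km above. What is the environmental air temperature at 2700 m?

11.78°C

1800–2700 m, environmental: Δz = 0.9 km ⇒ ΔT = -5.22°C; T = 11.78°C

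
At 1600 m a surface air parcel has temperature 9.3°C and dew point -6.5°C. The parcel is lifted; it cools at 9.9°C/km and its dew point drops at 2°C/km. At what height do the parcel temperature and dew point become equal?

T and T_d converge at 9.9 − 2 = 7.9°C per km
Height above start = (9.3 − (-6.5)) / 7.9 = 2 km
LCL altitude = 1600 m + 2000 m = 3600 m

3600 m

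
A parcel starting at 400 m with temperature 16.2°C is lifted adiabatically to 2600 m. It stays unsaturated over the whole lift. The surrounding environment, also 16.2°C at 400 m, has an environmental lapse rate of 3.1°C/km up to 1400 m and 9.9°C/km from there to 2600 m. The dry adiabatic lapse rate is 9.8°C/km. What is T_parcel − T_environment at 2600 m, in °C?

-6.58°C (parcel cooler than environment)

Parcel:
  Dry to 2600 m: -9.8 × 2.2 km = -21.56°C, so T = -5.36°C.
Environment:
  Environment, lower layer to 1400 m: -3.1 × 1 km = -3.1°C, so T = 13.1°C.
  Environment, upper layer to 2600 m: -9.9 × 1.2 km = -11.88°C, so T = 1.22°C.
T_parcel − T_env = -5.36 − 1.22 = -6.58°C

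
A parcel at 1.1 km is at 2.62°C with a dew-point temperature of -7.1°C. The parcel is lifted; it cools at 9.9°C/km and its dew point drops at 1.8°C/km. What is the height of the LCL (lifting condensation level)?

T and T_d converge at 9.9 − 1.8 = 8.1°C per km
Height above start = (2.62 − (-7.1)) / 8.1 = 1.2 km
LCL altitude = 1100 m + 1200 m = 2300 m

2.3 km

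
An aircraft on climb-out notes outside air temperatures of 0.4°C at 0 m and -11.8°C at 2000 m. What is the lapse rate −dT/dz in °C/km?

Γ = −ΔT/Δz = (0.4 − (-11.8)) / (2000 − 0) m
  = 12.2°C / 2 km = 6.1°C/km

6.1°C/km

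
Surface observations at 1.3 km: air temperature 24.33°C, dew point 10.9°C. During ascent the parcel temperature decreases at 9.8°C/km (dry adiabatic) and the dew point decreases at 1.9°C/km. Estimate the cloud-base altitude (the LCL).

3 km

T and T_d converge at 9.8 − 1.9 = 7.9°C per km
Height above start = (24.33 − 10.9) / 7.9 = 1.7 km
LCL altitude = 1300 m + 1700 m = 3000 m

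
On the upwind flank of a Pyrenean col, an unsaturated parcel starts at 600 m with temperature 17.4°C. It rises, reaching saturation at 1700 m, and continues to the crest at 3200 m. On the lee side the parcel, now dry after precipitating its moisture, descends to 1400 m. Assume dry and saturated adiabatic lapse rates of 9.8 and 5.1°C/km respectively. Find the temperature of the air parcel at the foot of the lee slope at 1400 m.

16.61°C

Dry to 1700 m: -9.8 × 1.1 km = -10.78°C, so T = 6.62°C.
Saturated to 3200 m: -5.1 × 1.5 km = -7.65°C, so T = -1.03°C.
Dry descent to 1400 m: +9.8 × 1.8 km = +17.64°C, so T = 16.61°C.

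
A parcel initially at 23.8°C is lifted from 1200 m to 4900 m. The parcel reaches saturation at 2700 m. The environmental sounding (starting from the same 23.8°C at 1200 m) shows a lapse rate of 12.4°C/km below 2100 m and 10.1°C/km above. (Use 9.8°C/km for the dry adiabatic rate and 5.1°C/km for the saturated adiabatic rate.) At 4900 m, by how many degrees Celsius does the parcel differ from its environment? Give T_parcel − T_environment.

Parcel:
  Dry to 2700 m: -9.8 × 1.5 km = -14.7°C, so T = 9.1°C.
  Saturated to 4900 m: -5.1 × 2.2 km = -11.22°C, so T = -2.12°C.
Environment:
  Environment, lower layer to 2100 m: -12.4 × 0.9 km = -11.16°C, so T = 12.64°C.
  Environment, upper layer to 4900 m: -10.1 × 2.8 km = -28.28°C, so T = -15.64°C.
T_parcel − T_env = -2.12 − (-15.64) = +13.52°C

+13.52°C (parcel warmer than environment)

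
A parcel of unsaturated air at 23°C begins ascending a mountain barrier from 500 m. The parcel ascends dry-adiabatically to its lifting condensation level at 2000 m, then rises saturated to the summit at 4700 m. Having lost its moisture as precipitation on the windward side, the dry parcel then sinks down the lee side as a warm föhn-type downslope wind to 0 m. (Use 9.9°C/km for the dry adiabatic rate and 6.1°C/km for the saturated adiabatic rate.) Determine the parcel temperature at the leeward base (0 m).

38.21°C

Dry to 2000 m: -9.9 × 1.5 km = -14.85°C, so T = 8.15°C.
Saturated to 4700 m: -6.1 × 2.7 km = -16.47°C, so T = -8.32°C.
Dry descent to 0 m: +9.9 × 4.7 km = +46.53°C, so T = 38.21°C.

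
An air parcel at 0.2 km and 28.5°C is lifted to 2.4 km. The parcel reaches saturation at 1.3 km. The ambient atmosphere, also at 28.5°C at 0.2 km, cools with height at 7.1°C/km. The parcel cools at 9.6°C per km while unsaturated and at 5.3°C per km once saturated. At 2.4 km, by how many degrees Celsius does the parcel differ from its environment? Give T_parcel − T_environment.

-0.77°C (parcel cooler than environment)

Parcel:
  200 → 1300 m (dry, 9.6°C/km): ΔT = -9.6 × 1.1 = -10.56°C → T = 17.94°C
  1300 → 2400 m (saturated, 5.3°C/km): ΔT = -5.3 × 1.1 = -5.83°C → T = 12.11°C
Environment:
  200 → 2400 m (environment, 7.1°C/km): ΔT = -7.1 × 2.2 = -15.62°C → T = 12.88°C
T_parcel − T_env = 12.11 − 12.88 = -0.77°C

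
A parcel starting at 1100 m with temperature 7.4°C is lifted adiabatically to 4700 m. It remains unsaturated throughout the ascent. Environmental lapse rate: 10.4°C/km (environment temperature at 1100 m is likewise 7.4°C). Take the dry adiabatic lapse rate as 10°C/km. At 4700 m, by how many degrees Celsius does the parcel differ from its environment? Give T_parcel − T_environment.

+1.44°C (parcel warmer than environment)

Parcel:
  From 1100 m to 4700 m (dry): cools by 10 × 3.6 = 36°C, giving -28.6°C.
Environment:
  From 1100 m to 4700 m (environment): cools by 10.4 × 3.6 = 37.44°C, giving -30.04°C.
T_parcel − T_env = -28.6 − (-30.04) = +1.44°C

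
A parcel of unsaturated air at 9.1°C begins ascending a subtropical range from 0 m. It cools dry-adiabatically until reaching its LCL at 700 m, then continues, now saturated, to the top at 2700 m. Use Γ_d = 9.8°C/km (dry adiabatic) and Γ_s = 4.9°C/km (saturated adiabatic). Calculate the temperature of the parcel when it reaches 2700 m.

0–700 m, dry: Δz = 0.7 km ⇒ ΔT = -6.86°C; T = 2.24°C
700–2700 m, saturated: Δz = 2 km ⇒ ΔT = -9.8°C; T = -7.56°C

-7.56°C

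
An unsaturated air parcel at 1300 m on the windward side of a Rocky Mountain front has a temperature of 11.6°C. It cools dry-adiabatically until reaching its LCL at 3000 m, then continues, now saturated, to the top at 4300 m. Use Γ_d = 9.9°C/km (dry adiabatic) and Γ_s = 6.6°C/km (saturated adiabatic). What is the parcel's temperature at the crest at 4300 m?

From 1300 m to 3000 m (dry): cools by 9.9 × 1.7 = 16.83°C, giving -5.23°C.
From 3000 m to 4300 m (saturated): cools by 6.6 × 1.3 = 8.58°C, giving -13.81°C.

-13.81°C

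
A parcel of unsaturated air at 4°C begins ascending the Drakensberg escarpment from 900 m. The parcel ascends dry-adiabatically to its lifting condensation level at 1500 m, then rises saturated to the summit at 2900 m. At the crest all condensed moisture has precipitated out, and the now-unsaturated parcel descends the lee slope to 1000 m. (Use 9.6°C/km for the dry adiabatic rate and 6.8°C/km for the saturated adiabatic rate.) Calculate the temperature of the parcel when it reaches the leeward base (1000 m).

900–1500 m, dry: Δz = 0.6 km ⇒ ΔT = -5.76°C; T = -1.76°C
1500–2900 m, saturated: Δz = 1.4 km ⇒ ΔT = -9.52°C; T = -11.28°C
2900–1000 m, dry descent: Δz = 1.9 km ⇒ ΔT = +18.24°C; T = 6.96°C

6.96°C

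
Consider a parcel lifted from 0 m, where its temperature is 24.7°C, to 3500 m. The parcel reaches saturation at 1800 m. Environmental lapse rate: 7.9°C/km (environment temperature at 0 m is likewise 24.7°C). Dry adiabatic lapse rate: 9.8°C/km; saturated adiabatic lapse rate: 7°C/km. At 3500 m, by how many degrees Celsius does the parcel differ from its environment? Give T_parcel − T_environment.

Parcel:
  0–1800 m, dry: Δz = 1.8 km ⇒ ΔT = -17.64°C; T = 7.06°C
  1800–3500 m, saturated: Δz = 1.7 km ⇒ ΔT = -11.9°C; T = -4.84°C
Environment:
  0–3500 m, environment: Δz = 3.5 km ⇒ ΔT = -27.65°C; T = -2.95°C
T_parcel − T_env = -4.84 − (-2.95) = -1.89°C

-1.89°C (parcel cooler than environment)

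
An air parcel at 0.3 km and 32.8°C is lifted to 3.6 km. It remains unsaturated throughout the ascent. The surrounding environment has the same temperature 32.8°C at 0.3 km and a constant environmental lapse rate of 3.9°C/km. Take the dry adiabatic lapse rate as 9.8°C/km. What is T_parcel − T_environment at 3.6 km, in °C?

Parcel:
  300 → 3600 m (dry, 9.8°C/km): ΔT = -9.8 × 3.3 = -32.34°C → T = 0.46°C
Environment:
  300 → 3600 m (environment, 3.9°C/km): ΔT = -3.9 × 3.3 = -12.87°C → T = 19.93°C
T_parcel − T_env = 0.46 − 19.93 = -19.47°C

-19.47°C (parcel cooler than environment)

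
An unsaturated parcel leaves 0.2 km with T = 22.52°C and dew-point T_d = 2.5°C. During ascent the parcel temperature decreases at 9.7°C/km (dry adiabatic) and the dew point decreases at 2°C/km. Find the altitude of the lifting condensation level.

2.8 km

T and T_d converge at 9.7 − 2 = 7.7°C per km
Height above start = (22.52 − 2.5) / 7.7 = 2.6 km
LCL altitude = 200 m + 2600 m = 2800 m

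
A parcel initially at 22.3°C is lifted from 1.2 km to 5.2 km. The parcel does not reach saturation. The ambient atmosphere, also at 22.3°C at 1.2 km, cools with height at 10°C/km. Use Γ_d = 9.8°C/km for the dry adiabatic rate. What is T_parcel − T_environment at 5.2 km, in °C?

+0.8°C (parcel warmer than environment)

Parcel:
  1200 → 5200 m (dry, 9.8°C/km): ΔT = -9.8 × 4 = -39.2°C → T = -16.9°C
Environment:
  1200 → 5200 m (environment, 10°C/km): ΔT = -10 × 4 = -40°C → T = -17.7°C
T_parcel − T_env = -16.9 − (-17.7) = +0.8°C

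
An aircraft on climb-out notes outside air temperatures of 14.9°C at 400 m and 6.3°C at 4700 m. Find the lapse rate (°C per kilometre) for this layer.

2°C/km

Γ = −ΔT/Δz = (14.9 − 6.3) / (4700 − 400) m
  = 8.6°C / 4.3 km = 2°C/km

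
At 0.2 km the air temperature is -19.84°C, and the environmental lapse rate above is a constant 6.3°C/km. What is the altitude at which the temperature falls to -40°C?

Height above start = (-19.84 − (-40)) / 6.3 = 3.2 km
Altitude = 200 m + 3200 m = 3400 m

3.4 km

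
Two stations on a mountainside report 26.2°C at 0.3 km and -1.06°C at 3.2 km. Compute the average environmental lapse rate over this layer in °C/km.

Γ = −ΔT/Δz = (26.2 − (-1.06)) / (3200 − 300) m
  = 27.26°C / 2.9 km = 9.4°C/km

9.4°C/km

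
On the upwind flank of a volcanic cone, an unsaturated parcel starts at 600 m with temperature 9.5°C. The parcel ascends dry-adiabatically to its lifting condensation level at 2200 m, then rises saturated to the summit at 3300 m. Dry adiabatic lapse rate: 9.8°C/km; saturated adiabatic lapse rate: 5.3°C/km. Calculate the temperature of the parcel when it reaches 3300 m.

Dry to 2200 m: -9.8 × 1.6 km = -15.68°C, so T = -6.18°C.
Saturated to 3300 m: -5.3 × 1.1 km = -5.83°C, so T = -12.01°C.

-12.01°C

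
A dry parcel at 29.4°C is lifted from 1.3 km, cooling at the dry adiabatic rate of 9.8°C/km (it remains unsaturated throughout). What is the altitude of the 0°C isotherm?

4.3 km

Height above start = (29.4 − 0) / 9.8 = 3 km
Altitude = 1300 m + 3000 m = 4300 m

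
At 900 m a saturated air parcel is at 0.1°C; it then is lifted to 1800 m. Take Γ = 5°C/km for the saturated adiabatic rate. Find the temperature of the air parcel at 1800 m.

From 900 m to 1800 m (saturated adiabatic): cools by 5 × 0.9 = 4.5°C, giving -4.4°C.

-4.4°C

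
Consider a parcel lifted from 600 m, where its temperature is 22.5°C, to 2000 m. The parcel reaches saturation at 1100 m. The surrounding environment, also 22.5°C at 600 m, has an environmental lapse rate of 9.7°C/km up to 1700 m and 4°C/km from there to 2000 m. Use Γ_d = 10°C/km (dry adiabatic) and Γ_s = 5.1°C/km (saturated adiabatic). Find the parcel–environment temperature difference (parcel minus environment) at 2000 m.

+2.28°C (parcel warmer than environment)

Parcel:
  600 → 1100 m (dry, 10°C/km): ΔT = -10 × 0.5 = -5°C → T = 17.5°C
  1100 → 2000 m (saturated, 5.1°C/km): ΔT = -5.1 × 0.9 = -4.59°C → T = 12.91°C
Environment:
  600 → 1700 m (environment, lower layer, 9.7°C/km): ΔT = -9.7 × 1.1 = -10.67°C → T = 11.83°C
  1700 → 2000 m (environment, upper layer, 4°C/km): ΔT = -4 × 0.3 = -1.2°C → T = 10.63°C
T_parcel − T_env = 12.91 − 10.63 = +2.28°C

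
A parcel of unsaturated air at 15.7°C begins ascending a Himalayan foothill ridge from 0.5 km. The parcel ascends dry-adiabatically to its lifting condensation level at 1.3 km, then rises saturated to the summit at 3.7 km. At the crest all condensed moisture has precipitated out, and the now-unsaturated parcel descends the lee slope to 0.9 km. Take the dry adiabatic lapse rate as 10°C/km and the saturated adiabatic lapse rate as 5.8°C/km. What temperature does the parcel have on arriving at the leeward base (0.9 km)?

21.78°C

Dry to 1300 m: -10 × 0.8 km = -8°C, so T = 7.7°C.
Saturated to 3700 m: -5.8 × 2.4 km = -13.92°C, so T = -6.22°C.
Dry descent to 900 m: +10 × 2.8 km = +28°C, so T = 21.78°C.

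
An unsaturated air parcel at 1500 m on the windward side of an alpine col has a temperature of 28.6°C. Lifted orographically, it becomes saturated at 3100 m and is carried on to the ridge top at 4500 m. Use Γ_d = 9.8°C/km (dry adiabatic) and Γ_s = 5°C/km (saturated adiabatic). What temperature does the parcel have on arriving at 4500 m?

1500–3100 m, dry: Δz = 1.6 km ⇒ ΔT = -15.68°C; T = 12.92°C
3100–4500 m, saturated: Δz = 1.4 km ⇒ ΔT = -7°C; T = 5.92°C

5.92°C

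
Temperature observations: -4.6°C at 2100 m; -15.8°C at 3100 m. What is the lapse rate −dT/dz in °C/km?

11.2°C/km

Γ = −ΔT/Δz = (-4.6 − (-15.8)) / (3100 − 2100) m
  = 11.2°C / 1 km = 11.2°C/km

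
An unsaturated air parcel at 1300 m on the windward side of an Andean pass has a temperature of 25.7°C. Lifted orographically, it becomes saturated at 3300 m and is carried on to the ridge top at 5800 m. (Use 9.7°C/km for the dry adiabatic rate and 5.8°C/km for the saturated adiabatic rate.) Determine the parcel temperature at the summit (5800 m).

From 1300 m to 3300 m (dry): cools by 9.7 × 2 = 19.4°C, giving 6.3°C.
From 3300 m to 5800 m (saturated): cools by 5.8 × 2.5 = 14.5°C, giving -8.2°C.

-8.2°C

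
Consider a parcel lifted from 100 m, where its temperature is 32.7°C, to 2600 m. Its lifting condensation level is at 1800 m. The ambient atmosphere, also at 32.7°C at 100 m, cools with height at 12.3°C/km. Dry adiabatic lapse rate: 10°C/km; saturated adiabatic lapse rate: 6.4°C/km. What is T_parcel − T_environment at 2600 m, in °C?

Parcel:
  Dry to 1800 m: -10 × 1.7 km = -17°C, so T = 15.7°C.
  Saturated to 2600 m: -6.4 × 0.8 km = -5.12°C, so T = 10.58°C.
Environment:
  Environment to 2600 m: -12.3 × 2.5 km = -30.75°C, so T = 1.95°C.
T_parcel − T_env = 10.58 − 1.95 = +8.63°C

+8.63°C (parcel warmer than environment)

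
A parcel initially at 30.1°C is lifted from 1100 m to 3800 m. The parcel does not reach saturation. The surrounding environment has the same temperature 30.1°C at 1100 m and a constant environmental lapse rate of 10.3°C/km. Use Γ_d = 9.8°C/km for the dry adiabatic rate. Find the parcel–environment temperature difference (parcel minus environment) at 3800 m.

Parcel:
  1100–3800 m, dry: Δz = 2.7 km ⇒ ΔT = -26.46°C; T = 3.64°C
Environment:
  1100–3800 m, environment: Δz = 2.7 km ⇒ ΔT = -27.81°C; T = 2.29°C
T_parcel − T_env = 3.64 − 2.29 = +1.35°C

+1.35°C (parcel warmer than environment)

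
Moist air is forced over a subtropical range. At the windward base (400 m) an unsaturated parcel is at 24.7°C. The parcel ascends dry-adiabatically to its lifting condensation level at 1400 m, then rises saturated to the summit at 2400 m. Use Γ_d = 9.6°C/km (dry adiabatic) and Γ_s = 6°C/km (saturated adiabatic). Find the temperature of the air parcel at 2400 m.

400–1400 m, dry: Δz = 1 km ⇒ ΔT = -9.6°C; T = 15.1°C
1400–2400 m, saturated: Δz = 1 km ⇒ ΔT = -6°C; T = 9.1°C

9.1°C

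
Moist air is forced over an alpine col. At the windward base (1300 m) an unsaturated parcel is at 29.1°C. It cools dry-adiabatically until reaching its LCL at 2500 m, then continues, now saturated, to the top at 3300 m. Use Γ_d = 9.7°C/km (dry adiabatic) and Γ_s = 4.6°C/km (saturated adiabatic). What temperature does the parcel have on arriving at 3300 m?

1300–2500 m, dry: Δz = 1.2 km ⇒ ΔT = -11.64°C; T = 17.46°C
2500–3300 m, saturated: Δz = 0.8 km ⇒ ΔT = -3.68°C; T = 13.78°C

13.78°C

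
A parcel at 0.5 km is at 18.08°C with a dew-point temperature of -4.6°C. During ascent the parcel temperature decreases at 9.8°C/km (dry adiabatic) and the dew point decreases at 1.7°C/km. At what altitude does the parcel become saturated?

3.3 km

T and T_d converge at 9.8 − 1.7 = 8.1°C per km
Height above start = (18.08 − (-4.6)) / 8.1 = 2.8 km
LCL altitude = 500 m + 2800 m = 3300 m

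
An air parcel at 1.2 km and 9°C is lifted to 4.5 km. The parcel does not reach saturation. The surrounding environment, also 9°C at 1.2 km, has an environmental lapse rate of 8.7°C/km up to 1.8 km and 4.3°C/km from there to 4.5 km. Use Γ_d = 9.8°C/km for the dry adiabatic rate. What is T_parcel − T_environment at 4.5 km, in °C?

-15.51°C (parcel cooler than environment)

Parcel:
  1200–4500 m, dry: Δz = 3.3 km ⇒ ΔT = -32.34°C; T = -23.34°C
Environment:
  1200–1800 m, environment, lower layer: Δz = 0.6 km ⇒ ΔT = -5.22°C; T = 3.78°C
  1800–4500 m, environment, upper layer: Δz = 2.7 km ⇒ ΔT = -11.61°C; T = -7.83°C
T_parcel − T_env = -23.34 − (-7.83) = -15.51°C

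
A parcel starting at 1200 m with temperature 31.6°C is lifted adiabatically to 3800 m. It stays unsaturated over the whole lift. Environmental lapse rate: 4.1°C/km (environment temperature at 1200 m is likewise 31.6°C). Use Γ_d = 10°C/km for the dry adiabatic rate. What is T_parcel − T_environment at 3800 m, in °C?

Parcel:
  From 1200 m to 3800 m (dry): cools by 10 × 2.6 = 26°C, giving 5.6°C.
Environment:
  From 1200 m to 3800 m (environment): cools by 4.1 × 2.6 = 10.66°C, giving 20.94°C.
T_parcel − T_env = 5.6 − 20.94 = -15.34°C

-15.34°C (parcel cooler than environment)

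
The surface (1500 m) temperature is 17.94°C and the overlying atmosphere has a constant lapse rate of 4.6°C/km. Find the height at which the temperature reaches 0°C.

Height above start = (17.94 − 0) / 4.6 = 3.9 km
Altitude = 1500 m + 3900 m = 5400 m

5400 m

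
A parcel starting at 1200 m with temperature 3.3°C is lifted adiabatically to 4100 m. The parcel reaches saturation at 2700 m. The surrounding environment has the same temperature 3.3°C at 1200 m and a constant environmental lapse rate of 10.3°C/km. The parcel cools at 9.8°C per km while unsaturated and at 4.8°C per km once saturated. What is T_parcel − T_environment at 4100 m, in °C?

+8.45°C (parcel warmer than environment)

Parcel:
  Dry to 2700 m: -9.8 × 1.5 km = -14.7°C, so T = -11.4°C.
  Saturated to 4100 m: -4.8 × 1.4 km = -6.72°C, so T = -18.12°C.
Environment:
  Environment to 4100 m: -10.3 × 2.9 km = -29.87°C, so T = -26.57°C.
T_parcel − T_env = -18.12 − (-26.57) = +8.45°C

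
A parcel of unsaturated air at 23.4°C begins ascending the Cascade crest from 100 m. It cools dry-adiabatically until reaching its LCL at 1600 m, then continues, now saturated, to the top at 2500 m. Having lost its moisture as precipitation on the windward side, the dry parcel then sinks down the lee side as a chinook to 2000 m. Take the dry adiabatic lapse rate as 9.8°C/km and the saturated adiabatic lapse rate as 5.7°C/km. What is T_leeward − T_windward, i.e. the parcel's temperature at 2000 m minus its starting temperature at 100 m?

100 → 1600 m (dry, 9.8°C/km): ΔT = -9.8 × 1.5 = -14.7°C → T = 8.7°C
1600 → 2500 m (saturated, 5.7°C/km): ΔT = -5.7 × 0.9 = -5.13°C → T = 3.57°C
2500 → 2000 m (dry descent, 9.8°C/km): ΔT = +9.8 × 0.5 = +4.9°C → T = 8.47°C
Net change vs windward start: 8.47 − 23.4 = -14.93°C

-14.93°C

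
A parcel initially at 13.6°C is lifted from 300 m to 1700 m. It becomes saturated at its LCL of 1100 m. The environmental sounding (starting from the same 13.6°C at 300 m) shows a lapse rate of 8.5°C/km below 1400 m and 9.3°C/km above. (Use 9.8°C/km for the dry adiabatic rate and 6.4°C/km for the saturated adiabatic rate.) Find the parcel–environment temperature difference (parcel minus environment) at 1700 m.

Parcel:
  Dry to 1100 m: -9.8 × 0.8 km = -7.84°C, so T = 5.76°C.
  Saturated to 1700 m: -6.4 × 0.6 km = -3.84°C, so T = 1.92°C.
Environment:
  Environment, lower layer to 1400 m: -8.5 × 1.1 km = -9.35°C, so T = 4.25°C.
  Environment, upper layer to 1700 m: -9.3 × 0.3 km = -2.79°C, so T = 1.46°C.
T_parcel − T_env = 1.92 − 1.46 = +0.46°C

+0.46°C (parcel warmer than environment)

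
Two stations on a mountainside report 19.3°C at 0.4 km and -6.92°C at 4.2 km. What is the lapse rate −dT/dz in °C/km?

Γ = −ΔT/Δz = (19.3 − (-6.92)) / (4200 − 400) m
  = 26.22°C / 3.8 km = 6.9°C/km

6.9°C/km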